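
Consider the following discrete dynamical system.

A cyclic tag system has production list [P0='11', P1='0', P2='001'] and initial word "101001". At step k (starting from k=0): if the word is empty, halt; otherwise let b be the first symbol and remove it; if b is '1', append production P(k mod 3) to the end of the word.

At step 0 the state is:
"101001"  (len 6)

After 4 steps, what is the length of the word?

7

gen 0: "101001"  (len 6)
gen 1: "0100111"  (len 7)
gen 2: "100111"  (len 6)
gen 3: "00111001"  (len 8)
gen 4: "0111001"  (len 7)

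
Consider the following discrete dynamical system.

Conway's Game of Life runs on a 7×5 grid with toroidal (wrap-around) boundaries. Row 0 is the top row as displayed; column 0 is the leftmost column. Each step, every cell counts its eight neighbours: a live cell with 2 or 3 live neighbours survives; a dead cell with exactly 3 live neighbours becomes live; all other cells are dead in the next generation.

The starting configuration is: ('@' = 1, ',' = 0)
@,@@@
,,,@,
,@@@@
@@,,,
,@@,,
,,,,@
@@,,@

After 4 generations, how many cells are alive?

16

gen 0: @,@@@
,,,@,
,@@@@
@@,,,
,@@,,
,,,,@
@@,,@
gen 1: ,,@,,
,,,,,
,@,@@
,,,,@
,@@,,
,,@@@
,@@,,
gen 2: ,@@,,
,,@@,
@,,@@
,@,,@
@@@,@
@,,,,
,@,,,
gen 3: ,@,@,
@,,,,
@@,,,
,,,,,
,,@@@
,,@,@
@@@,,
gen 4: ,,,,@
@,@,@
@@,,,
@@@@@
,,@,@
,,,,@
@,,,@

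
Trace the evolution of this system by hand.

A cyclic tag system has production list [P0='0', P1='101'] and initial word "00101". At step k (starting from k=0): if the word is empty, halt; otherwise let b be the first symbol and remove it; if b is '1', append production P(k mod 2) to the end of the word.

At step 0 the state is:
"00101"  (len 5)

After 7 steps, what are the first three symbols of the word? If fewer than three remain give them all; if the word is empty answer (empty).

gen 0: "00101"  (len 5)
gen 1: "0101"  (len 4)
gen 2: "101"  (len 3)
gen 3: "010"  (len 3)
gen 4: "10"  (len 2)
gen 5: "00"  (len 2)
gen 6: "0"  (len 1)
gen 7: (halted — word empty)

(empty)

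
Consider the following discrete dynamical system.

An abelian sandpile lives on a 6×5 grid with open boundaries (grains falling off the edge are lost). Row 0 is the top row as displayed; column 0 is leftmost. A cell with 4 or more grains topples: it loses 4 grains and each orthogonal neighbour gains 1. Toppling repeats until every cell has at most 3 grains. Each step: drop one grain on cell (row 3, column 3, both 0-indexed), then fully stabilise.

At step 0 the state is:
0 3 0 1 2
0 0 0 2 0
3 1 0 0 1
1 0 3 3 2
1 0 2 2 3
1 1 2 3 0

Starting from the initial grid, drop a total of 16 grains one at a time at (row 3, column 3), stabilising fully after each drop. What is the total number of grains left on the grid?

gen 0: 0 3 0 1 2
0 0 0 2 0
3 1 0 0 1
1 0 3 3 2
1 0 2 2 3
1 1 2 3 0
gen 1: 0 3 0 1 2
0 0 0 2 0
3 1 1 1 1
1 1 0 1 3
1 0 3 3 3
1 1 2 3 0
gen 2: 0 3 0 1 2
0 0 0 2 0
3 1 1 1 1
1 1 0 2 3
1 0 3 3 3
1 1 2 3 0
gen 3: 0 3 0 1 2
0 0 0 2 0
3 1 1 1 1
1 1 0 3 3
1 0 3 3 3
1 1 2 3 0
gen 4: 0 3 0 1 2
0 0 0 2 0
3 1 1 2 2
1 1 2 2 1
1 1 1 3 1
1 2 0 1 2
gen 5: 0 3 0 1 2
0 0 0 2 0
3 1 1 2 2
1 1 2 3 1
1 1 1 3 1
1 2 0 1 2
gen 6: 0 3 0 1 2
0 0 0 2 0
3 1 1 3 2
1 1 3 1 2
1 1 2 0 2
1 2 0 2 2
gen 7: 0 3 0 1 2
0 0 0 2 0
3 1 1 3 2
1 1 3 2 2
1 1 2 0 2
1 2 0 2 2
gen 8: 0 3 0 1 2
0 0 0 2 0
3 1 1 3 2
1 1 3 3 2
1 1 2 0 2
1 2 0 2 2
gen 9: 0 3 0 1 2
0 0 0 3 0
3 1 3 0 3
1 2 0 2 3
1 1 3 1 2
1 2 0 2 2
gen 10: 0 3 0 1 2
0 0 0 3 0
3 1 3 0 3
1 2 0 3 3
1 1 3 1 2
1 2 0 2 2
gen 11: 0 3 0 1 2
0 0 0 3 1
3 1 3 2 0
1 2 1 1 1
1 1 3 2 3
1 2 0 2 2
gen 12: 0 3 0 1 2
0 0 0 3 1
3 1 3 2 0
1 2 1 2 1
1 1 3 2 3
1 2 0 2 2
gen 13: 0 3 0 1 2
0 0 0 3 1
3 1 3 2 0
1 2 1 3 1
1 1 3 2 3
1 2 0 2 2
gen 14: 0 3 0 1 2
0 0 0 3 1
3 1 3 3 0
1 2 2 0 2
1 1 3 3 3
1 2 0 2 2
gen 15: 0 3 0 1 2
0 0 0 3 1
3 1 3 3 0
1 2 2 1 2
1 1 3 3 3
1 2 0 2 2
gen 16: 0 3 0 1 2
0 0 0 3 1
3 1 3 3 0
1 2 2 2 2
1 1 3 3 3
1 2 0 2 2

47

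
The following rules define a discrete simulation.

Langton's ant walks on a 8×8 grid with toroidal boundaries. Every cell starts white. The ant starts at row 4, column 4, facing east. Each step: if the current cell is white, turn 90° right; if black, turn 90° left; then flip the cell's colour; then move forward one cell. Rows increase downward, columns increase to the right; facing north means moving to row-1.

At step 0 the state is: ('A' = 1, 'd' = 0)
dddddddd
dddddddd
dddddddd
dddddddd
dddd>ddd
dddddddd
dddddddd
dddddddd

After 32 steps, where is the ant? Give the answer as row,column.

2,2

gen 0: dddddddd
dddddddd
dddddddd
dddddddd
dddd>ddd
dddddddd
dddddddd
dddddddd
gen 1: dddddddd
dddddddd
dddddddd
dddddddd
ddddAddd
ddddvddd
dddddddd
dddddddd
gen 2: dddddddd
dddddddd
dddddddd
dddddddd
ddddAddd
ddd<Addd
dddddddd
dddddddd
gen 3: dddddddd
dddddddd
dddddddd
dddddddd
ddd^Addd
dddAAddd
dddddddd
dddddddd
gen 4: dddddddd
dddddddd
dddddddd
dddddddd
dddA>ddd
dddAAddd
dddddddd
dddddddd
gen 5: dddddddd
dddddddd
dddddddd
dddd^ddd
dddAdddd
dddAAddd
dddddddd
dddddddd
gen 6: dddddddd
dddddddd
dddddddd
ddddA>dd
dddAdddd
dddAAddd
dddddddd
dddddddd
gen 7: dddddddd
dddddddd
dddddddd
ddddAAdd
dddAdvdd
dddAAddd
dddddddd
dddddddd
gen 8: dddddddd
dddddddd
dddddddd
ddddAAdd
dddA<Add
dddAAddd
dddddddd
dddddddd
gen 9: dddddddd
dddddddd
dddddddd
dddd^Add
dddAAAdd
dddAAddd
dddddddd
dddddddd
gen 10: dddddddd
dddddddd
dddddddd
ddd<dAdd
dddAAAdd
dddAAddd
dddddddd
dddddddd
gen 11: dddddddd
dddddddd
ddd^dddd
dddAdAdd
dddAAAdd
dddAAddd
dddddddd
dddddddd
gen 12: dddddddd
dddddddd
dddA>ddd
dddAdAdd
dddAAAdd
dddAAddd
dddddddd
dddddddd
gen 13: dddddddd
dddddddd
dddAAddd
dddAvAdd
dddAAAdd
dddAAddd
dddddddd
dddddddd
gen 14: dddddddd
dddddddd
dddAAddd
ddd<AAdd
dddAAAdd
dddAAddd
dddddddd
dddddddd
gen 15: dddddddd
dddddddd
dddAAddd
ddddAAdd
dddvAAdd
dddAAddd
dddddddd
dddddddd
gen 16: dddddddd
dddddddd
dddAAddd
ddddAAdd
dddd>Add
dddAAddd
dddddddd
dddddddd
gen 17: dddddddd
dddddddd
dddAAddd
dddd^Add
dddddAdd
dddAAddd
dddddddd
dddddddd
gen 18: dddddddd
dddddddd
dddAAddd
ddd<dAdd
dddddAdd
dddAAddd
dddddddd
dddddddd
gen 19: dddddddd
dddddddd
ddd^Addd
dddAdAdd
dddddAdd
dddAAddd
dddddddd
dddddddd
gen 20: dddddddd
dddddddd
dd<dAddd
dddAdAdd
dddddAdd
dddAAddd
dddddddd
dddddddd
gen 21: dddddddd
dd^ddddd
ddAdAddd
dddAdAdd
dddddAdd
dddAAddd
dddddddd
dddddddd
gen 22: dddddddd
ddA>dddd
ddAdAddd
dddAdAdd
dddddAdd
dddAAddd
dddddddd
dddddddd
gen 23: dddddddd
ddAAdddd
ddAvAddd
dddAdAdd
dddddAdd
dddAAddd
dddddddd
dddddddd
gen 24: dddddddd
ddAAdddd
dd<AAddd
dddAdAdd
dddddAdd
dddAAddd
dddddddd
dddddddd
gen 25: dddddddd
ddAAdddd
dddAAddd
ddvAdAdd
dddddAdd
dddAAddd
dddddddd
dddddddd
gen 26: dddddddd
ddAAdddd
dddAAddd
d<AAdAdd
dddddAdd
dddAAddd
dddddddd
dddddddd
gen 27: dddddddd
ddAAdddd
d^dAAddd
dAAAdAdd
dddddAdd
dddAAddd
dddddddd
dddddddd
gen 28: dddddddd
ddAAdddd
dA>AAddd
dAAAdAdd
dddddAdd
dddAAddd
dddddddd
dddddddd
gen 29: dddddddd
ddAAdddd
dAAAAddd
dAvAdAdd
dddddAdd
dddAAddd
dddddddd
dddddddd
gen 30: dddddddd
ddAAdddd
dAAAAddd
dAd>dAdd
dddddAdd
dddAAddd
dddddddd
dddddddd
gen 31: dddddddd
ddAAdddd
dAA^Addd
dAdddAdd
dddddAdd
dddAAddd
dddddddd
dddddddd
gen 32: dddddddd
ddAAdddd
dA<dAddd
dAdddAdd
dddddAdd
dddAAddd
dddddddd
dddddddd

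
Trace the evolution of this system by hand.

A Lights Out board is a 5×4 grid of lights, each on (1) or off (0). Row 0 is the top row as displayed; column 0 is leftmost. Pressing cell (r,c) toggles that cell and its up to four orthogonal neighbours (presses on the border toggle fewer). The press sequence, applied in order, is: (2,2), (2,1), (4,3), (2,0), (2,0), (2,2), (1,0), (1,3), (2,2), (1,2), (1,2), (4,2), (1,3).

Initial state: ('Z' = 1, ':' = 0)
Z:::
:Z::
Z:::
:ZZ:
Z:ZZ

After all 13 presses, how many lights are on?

11

step 0: Z:::
:Z::
Z:::
:ZZ:
Z:ZZ
step 1: Z:::
:ZZ:
ZZZZ
:Z::
Z:ZZ
step 2: Z:::
::Z:
:::Z
::::
Z:ZZ
step 3: Z:::
::Z:
:::Z
:::Z
Z:::
step 4: Z:::
Z:Z:
ZZ:Z
Z::Z
Z:::
step 5: Z:::
::Z:
:::Z
:::Z
Z:::
step 6: Z:::
::::
:ZZ:
::ZZ
Z:::
step 7: ::::
ZZ::
ZZZ:
::ZZ
Z:::
step 8: :::Z
ZZZZ
ZZZZ
::ZZ
Z:::
step 9: :::Z
ZZ:Z
Z:::
:::Z
Z:::
step 10: ::ZZ
Z:Z:
Z:Z:
:::Z
Z:::
step 11: :::Z
ZZ:Z
Z:::
:::Z
Z:::
step 12: :::Z
ZZ:Z
Z:::
::ZZ
ZZZZ
step 13: ::::
ZZZ:
Z::Z
::ZZ
ZZZZ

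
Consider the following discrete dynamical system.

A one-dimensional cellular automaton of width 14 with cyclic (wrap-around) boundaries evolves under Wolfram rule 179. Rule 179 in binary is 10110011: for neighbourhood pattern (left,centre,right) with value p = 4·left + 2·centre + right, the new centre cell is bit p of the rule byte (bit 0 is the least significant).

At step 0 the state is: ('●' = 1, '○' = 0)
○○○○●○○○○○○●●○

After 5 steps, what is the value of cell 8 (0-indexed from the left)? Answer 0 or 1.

0) ○○○○●○○○○○○●●○
1) ●●●●○●●●●●●○○●
2) ●●●○●○●●●●○●●○
3) ○●○●○●○●●○●○○●
4) ●○●○●○●○○●○●●○
5) ○●○●○●○●●○●○○●

1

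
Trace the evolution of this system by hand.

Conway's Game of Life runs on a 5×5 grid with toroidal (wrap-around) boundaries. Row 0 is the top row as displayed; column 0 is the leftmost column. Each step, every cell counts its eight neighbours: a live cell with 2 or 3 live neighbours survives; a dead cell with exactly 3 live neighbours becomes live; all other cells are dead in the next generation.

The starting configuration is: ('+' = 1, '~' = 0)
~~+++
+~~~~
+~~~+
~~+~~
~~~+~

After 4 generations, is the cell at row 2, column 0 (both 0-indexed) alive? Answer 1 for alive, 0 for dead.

gen 0: ~~+++
+~~~~
+~~~+
~~+~~
~~~+~
gen 1: ~~+++
++~~~
++~~+
~~~++
~~~~+
gen 2: ~++++
~~~~~
~+++~
~~~+~
+~+~~
gen 3: +++++
+~~~+
~~++~
~~~++
+~~~~
gen 4: ~~++~
~~~~~
+~+~~
~~+++
~~~~~

1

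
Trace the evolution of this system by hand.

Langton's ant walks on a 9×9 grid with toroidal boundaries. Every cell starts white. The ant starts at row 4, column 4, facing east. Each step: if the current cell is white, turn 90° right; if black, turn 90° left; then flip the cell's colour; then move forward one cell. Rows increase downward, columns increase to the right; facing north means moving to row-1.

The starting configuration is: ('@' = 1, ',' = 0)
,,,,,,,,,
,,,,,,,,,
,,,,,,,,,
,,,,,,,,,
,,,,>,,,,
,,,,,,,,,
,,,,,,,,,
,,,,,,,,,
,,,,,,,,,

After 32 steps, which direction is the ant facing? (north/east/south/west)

west

[0] ,,,,,,,,,
,,,,,,,,,
,,,,,,,,,
,,,,,,,,,
,,,,>,,,,
,,,,,,,,,
,,,,,,,,,
,,,,,,,,,
,,,,,,,,,
[1] ,,,,,,,,,
,,,,,,,,,
,,,,,,,,,
,,,,,,,,,
,,,,@,,,,
,,,,v,,,,
,,,,,,,,,
,,,,,,,,,
,,,,,,,,,
[2] ,,,,,,,,,
,,,,,,,,,
,,,,,,,,,
,,,,,,,,,
,,,,@,,,,
,,,<@,,,,
,,,,,,,,,
,,,,,,,,,
,,,,,,,,,
[3] ,,,,,,,,,
,,,,,,,,,
,,,,,,,,,
,,,,,,,,,
,,,^@,,,,
,,,@@,,,,
,,,,,,,,,
,,,,,,,,,
,,,,,,,,,
[4] ,,,,,,,,,
,,,,,,,,,
,,,,,,,,,
,,,,,,,,,
,,,@>,,,,
,,,@@,,,,
,,,,,,,,,
,,,,,,,,,
,,,,,,,,,
[5] ,,,,,,,,,
,,,,,,,,,
,,,,,,,,,
,,,,^,,,,
,,,@,,,,,
,,,@@,,,,
,,,,,,,,,
,,,,,,,,,
,,,,,,,,,
[6] ,,,,,,,,,
,,,,,,,,,
,,,,,,,,,
,,,,@>,,,
,,,@,,,,,
,,,@@,,,,
,,,,,,,,,
,,,,,,,,,
,,,,,,,,,
[7] ,,,,,,,,,
,,,,,,,,,
,,,,,,,,,
,,,,@@,,,
,,,@,v,,,
,,,@@,,,,
,,,,,,,,,
,,,,,,,,,
,,,,,,,,,
[8] ,,,,,,,,,
,,,,,,,,,
,,,,,,,,,
,,,,@@,,,
,,,@<@,,,
,,,@@,,,,
,,,,,,,,,
,,,,,,,,,
,,,,,,,,,
[9] ,,,,,,,,,
,,,,,,,,,
,,,,,,,,,
,,,,^@,,,
,,,@@@,,,
,,,@@,,,,
,,,,,,,,,
,,,,,,,,,
,,,,,,,,,
[10] ,,,,,,,,,
,,,,,,,,,
,,,,,,,,,
,,,<,@,,,
,,,@@@,,,
,,,@@,,,,
,,,,,,,,,
,,,,,,,,,
,,,,,,,,,
[11] ,,,,,,,,,
,,,,,,,,,
,,,^,,,,,
,,,@,@,,,
,,,@@@,,,
,,,@@,,,,
,,,,,,,,,
,,,,,,,,,
,,,,,,,,,
[12] ,,,,,,,,,
,,,,,,,,,
,,,@>,,,,
,,,@,@,,,
,,,@@@,,,
,,,@@,,,,
,,,,,,,,,
,,,,,,,,,
,,,,,,,,,
[13] ,,,,,,,,,
,,,,,,,,,
,,,@@,,,,
,,,@v@,,,
,,,@@@,,,
,,,@@,,,,
,,,,,,,,,
,,,,,,,,,
,,,,,,,,,
[14] ,,,,,,,,,
,,,,,,,,,
,,,@@,,,,
,,,<@@,,,
,,,@@@,,,
,,,@@,,,,
,,,,,,,,,
,,,,,,,,,
,,,,,,,,,
[15] ,,,,,,,,,
,,,,,,,,,
,,,@@,,,,
,,,,@@,,,
,,,v@@,,,
,,,@@,,,,
,,,,,,,,,
,,,,,,,,,
,,,,,,,,,
[16] ,,,,,,,,,
,,,,,,,,,
,,,@@,,,,
,,,,@@,,,
,,,,>@,,,
,,,@@,,,,
,,,,,,,,,
,,,,,,,,,
,,,,,,,,,
[17] ,,,,,,,,,
,,,,,,,,,
,,,@@,,,,
,,,,^@,,,
,,,,,@,,,
,,,@@,,,,
,,,,,,,,,
,,,,,,,,,
,,,,,,,,,
[18] ,,,,,,,,,
,,,,,,,,,
,,,@@,,,,
,,,<,@,,,
,,,,,@,,,
,,,@@,,,,
,,,,,,,,,
,,,,,,,,,
,,,,,,,,,
[19] ,,,,,,,,,
,,,,,,,,,
,,,^@,,,,
,,,@,@,,,
,,,,,@,,,
,,,@@,,,,
,,,,,,,,,
,,,,,,,,,
,,,,,,,,,
[20] ,,,,,,,,,
,,,,,,,,,
,,<,@,,,,
,,,@,@,,,
,,,,,@,,,
,,,@@,,,,
,,,,,,,,,
,,,,,,,,,
,,,,,,,,,
[21] ,,,,,,,,,
,,^,,,,,,
,,@,@,,,,
,,,@,@,,,
,,,,,@,,,
,,,@@,,,,
,,,,,,,,,
,,,,,,,,,
,,,,,,,,,
[22] ,,,,,,,,,
,,@>,,,,,
,,@,@,,,,
,,,@,@,,,
,,,,,@,,,
,,,@@,,,,
,,,,,,,,,
,,,,,,,,,
,,,,,,,,,
[23] ,,,,,,,,,
,,@@,,,,,
,,@v@,,,,
,,,@,@,,,
,,,,,@,,,
,,,@@,,,,
,,,,,,,,,
,,,,,,,,,
,,,,,,,,,
[24] ,,,,,,,,,
,,@@,,,,,
,,<@@,,,,
,,,@,@,,,
,,,,,@,,,
,,,@@,,,,
,,,,,,,,,
,,,,,,,,,
,,,,,,,,,
[25] ,,,,,,,,,
,,@@,,,,,
,,,@@,,,,
,,v@,@,,,
,,,,,@,,,
,,,@@,,,,
,,,,,,,,,
,,,,,,,,,
,,,,,,,,,
[26] ,,,,,,,,,
,,@@,,,,,
,,,@@,,,,
,<@@,@,,,
,,,,,@,,,
,,,@@,,,,
,,,,,,,,,
,,,,,,,,,
,,,,,,,,,
[27] ,,,,,,,,,
,,@@,,,,,
,^,@@,,,,
,@@@,@,,,
,,,,,@,,,
,,,@@,,,,
,,,,,,,,,
,,,,,,,,,
,,,,,,,,,
[28] ,,,,,,,,,
,,@@,,,,,
,@>@@,,,,
,@@@,@,,,
,,,,,@,,,
,,,@@,,,,
,,,,,,,,,
,,,,,,,,,
,,,,,,,,,
[29] ,,,,,,,,,
,,@@,,,,,
,@@@@,,,,
,@v@,@,,,
,,,,,@,,,
,,,@@,,,,
,,,,,,,,,
,,,,,,,,,
,,,,,,,,,
[30] ,,,,,,,,,
,,@@,,,,,
,@@@@,,,,
,@,>,@,,,
,,,,,@,,,
,,,@@,,,,
,,,,,,,,,
,,,,,,,,,
,,,,,,,,,
[31] ,,,,,,,,,
,,@@,,,,,
,@@^@,,,,
,@,,,@,,,
,,,,,@,,,
,,,@@,,,,
,,,,,,,,,
,,,,,,,,,
,,,,,,,,,
[32] ,,,,,,,,,
,,@@,,,,,
,@<,@,,,,
,@,,,@,,,
,,,,,@,,,
,,,@@,,,,
,,,,,,,,,
,,,,,,,,,
,,,,,,,,,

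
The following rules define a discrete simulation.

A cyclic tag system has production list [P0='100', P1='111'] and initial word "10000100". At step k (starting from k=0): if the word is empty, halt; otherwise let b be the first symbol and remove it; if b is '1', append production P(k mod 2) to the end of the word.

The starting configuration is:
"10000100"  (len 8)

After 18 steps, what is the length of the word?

gen 0: "10000100"  (len 8)
gen 1: "0000100100"  (len 10)
gen 2: "000100100"  (len 9)
gen 3: "00100100"  (len 8)
gen 4: "0100100"  (len 7)
gen 5: "100100"  (len 6)
gen 6: "00100111"  (len 8)
gen 7: "0100111"  (len 7)
gen 8: "100111"  (len 6)
gen 9: "00111100"  (len 8)
gen 10: "0111100"  (len 7)
gen 11: "111100"  (len 6)
gen 12: "11100111"  (len 8)
gen 13: "1100111100"  (len 10)
gen 14: "100111100111"  (len 12)
gen 15: "00111100111100"  (len 14)
gen 16: "0111100111100"  (len 13)
gen 17: "111100111100"  (len 12)
gen 18: "11100111100111"  (len 14)

14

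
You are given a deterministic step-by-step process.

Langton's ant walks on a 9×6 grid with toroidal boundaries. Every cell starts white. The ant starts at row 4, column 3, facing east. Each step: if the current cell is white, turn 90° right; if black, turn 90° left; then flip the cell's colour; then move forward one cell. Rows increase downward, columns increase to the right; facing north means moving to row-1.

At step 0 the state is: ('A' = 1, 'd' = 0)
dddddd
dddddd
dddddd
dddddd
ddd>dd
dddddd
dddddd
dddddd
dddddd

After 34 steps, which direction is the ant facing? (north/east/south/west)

west

k=0  dddddd
dddddd
dddddd
dddddd
ddd>dd
dddddd
dddddd
dddddd
dddddd
k=1  dddddd
dddddd
dddddd
dddddd
dddAdd
dddvdd
dddddd
dddddd
dddddd
k=2  dddddd
dddddd
dddddd
dddddd
dddAdd
dd<Add
dddddd
dddddd
dddddd
k=3  dddddd
dddddd
dddddd
dddddd
dd^Add
ddAAdd
dddddd
dddddd
dddddd
k=4  dddddd
dddddd
dddddd
dddddd
ddA>dd
ddAAdd
dddddd
dddddd
dddddd
k=5  dddddd
dddddd
dddddd
ddd^dd
ddAddd
ddAAdd
dddddd
dddddd
dddddd
k=6  dddddd
dddddd
dddddd
dddA>d
ddAddd
ddAAdd
dddddd
dddddd
dddddd
k=7  dddddd
dddddd
dddddd
dddAAd
ddAdvd
ddAAdd
dddddd
dddddd
dddddd
k=8  dddddd
dddddd
dddddd
dddAAd
ddA<Ad
ddAAdd
dddddd
dddddd
dddddd
k=9  dddddd
dddddd
dddddd
ddd^Ad
ddAAAd
ddAAdd
dddddd
dddddd
dddddd
k=10  dddddd
dddddd
dddddd
dd<dAd
ddAAAd
ddAAdd
dddddd
dddddd
dddddd
k=11  dddddd
dddddd
dd^ddd
ddAdAd
ddAAAd
ddAAdd
dddddd
dddddd
dddddd
k=12  dddddd
dddddd
ddA>dd
ddAdAd
ddAAAd
ddAAdd
dddddd
dddddd
dddddd
k=13  dddddd
dddddd
ddAAdd
ddAvAd
ddAAAd
ddAAdd
dddddd
dddddd
dddddd
k=14  dddddd
dddddd
ddAAdd
dd<AAd
ddAAAd
ddAAdd
dddddd
dddddd
dddddd
k=15  dddddd
dddddd
ddAAdd
dddAAd
ddvAAd
ddAAdd
dddddd
dddddd
dddddd
k=16  dddddd
dddddd
ddAAdd
dddAAd
ddd>Ad
ddAAdd
dddddd
dddddd
dddddd
k=17  dddddd
dddddd
ddAAdd
ddd^Ad
ddddAd
ddAAdd
dddddd
dddddd
dddddd
k=18  dddddd
dddddd
ddAAdd
dd<dAd
ddddAd
ddAAdd
dddddd
dddddd
dddddd
k=19  dddddd
dddddd
dd^Add
ddAdAd
ddddAd
ddAAdd
dddddd
dddddd
dddddd
k=20  dddddd
dddddd
d<dAdd
ddAdAd
ddddAd
ddAAdd
dddddd
dddddd
dddddd
k=21  dddddd
d^dddd
dAdAdd
ddAdAd
ddddAd
ddAAdd
dddddd
dddddd
dddddd
k=22  dddddd
dA>ddd
dAdAdd
ddAdAd
ddddAd
ddAAdd
dddddd
dddddd
dddddd
k=23  dddddd
dAAddd
dAvAdd
ddAdAd
ddddAd
ddAAdd
dddddd
dddddd
dddddd
k=24  dddddd
dAAddd
d<AAdd
ddAdAd
ddddAd
ddAAdd
dddddd
dddddd
dddddd
k=25  dddddd
dAAddd
ddAAdd
dvAdAd
ddddAd
ddAAdd
dddddd
dddddd
dddddd
k=26  dddddd
dAAddd
ddAAdd
<AAdAd
ddddAd
ddAAdd
dddddd
dddddd
dddddd
k=27  dddddd
dAAddd
^dAAdd
AAAdAd
ddddAd
ddAAdd
dddddd
dddddd
dddddd
k=28  dddddd
dAAddd
A>AAdd
AAAdAd
ddddAd
ddAAdd
dddddd
dddddd
dddddd
k=29  dddddd
dAAddd
AAAAdd
AvAdAd
ddddAd
ddAAdd
dddddd
dddddd
dddddd
k=30  dddddd
dAAddd
AAAAdd
Ad>dAd
ddddAd
ddAAdd
dddddd
dddddd
dddddd
k=31  dddddd
dAAddd
AA^Add
AdddAd
ddddAd
ddAAdd
dddddd
dddddd
dddddd
k=32  dddddd
dAAddd
A<dAdd
AdddAd
ddddAd
ddAAdd
dddddd
dddddd
dddddd
k=33  dddddd
dAAddd
AddAdd
AvddAd
ddddAd
ddAAdd
dddddd
dddddd
dddddd
k=34  dddddd
dAAddd
AddAdd
<AddAd
ddddAd
ddAAdd
dddddd
dddddd
dddddd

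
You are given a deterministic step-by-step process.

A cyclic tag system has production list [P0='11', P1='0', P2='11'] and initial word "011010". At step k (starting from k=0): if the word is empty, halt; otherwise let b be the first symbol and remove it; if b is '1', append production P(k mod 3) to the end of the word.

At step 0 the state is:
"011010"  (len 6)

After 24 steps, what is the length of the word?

gen 0: "011010"  (len 6)
gen 1: "11010"  (len 5)
gen 2: "10100"  (len 5)
gen 3: "010011"  (len 6)
gen 4: "10011"  (len 5)
gen 5: "00110"  (len 5)
gen 6: "0110"  (len 4)
gen 7: "110"  (len 3)
gen 8: "100"  (len 3)
gen 9: "0011"  (len 4)
gen 10: "011"  (len 3)
gen 11: "11"  (len 2)
gen 12: "111"  (len 3)
gen 13: "1111"  (len 4)
gen 14: "1110"  (len 4)
gen 15: "11011"  (len 5)
gen 16: "101111"  (len 6)
gen 17: "011110"  (len 6)
gen 18: "11110"  (len 5)
gen 19: "111011"  (len 6)
gen 20: "110110"  (len 6)
gen 21: "1011011"  (len 7)
gen 22: "01101111"  (len 8)
gen 23: "1101111"  (len 7)
gen 24: "10111111"  (len 8)

8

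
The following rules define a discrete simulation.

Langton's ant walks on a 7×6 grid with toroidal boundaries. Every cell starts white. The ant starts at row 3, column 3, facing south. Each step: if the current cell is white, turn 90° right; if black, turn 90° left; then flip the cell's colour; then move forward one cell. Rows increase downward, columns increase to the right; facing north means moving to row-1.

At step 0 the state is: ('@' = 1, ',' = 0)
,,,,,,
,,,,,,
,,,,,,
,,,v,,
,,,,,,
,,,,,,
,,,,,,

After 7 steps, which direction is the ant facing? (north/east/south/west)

k=0  ,,,,,,
,,,,,,
,,,,,,
,,,v,,
,,,,,,
,,,,,,
,,,,,,
k=1  ,,,,,,
,,,,,,
,,,,,,
,,<@,,
,,,,,,
,,,,,,
,,,,,,
k=2  ,,,,,,
,,,,,,
,,^,,,
,,@@,,
,,,,,,
,,,,,,
,,,,,,
k=3  ,,,,,,
,,,,,,
,,@>,,
,,@@,,
,,,,,,
,,,,,,
,,,,,,
k=4  ,,,,,,
,,,,,,
,,@@,,
,,@v,,
,,,,,,
,,,,,,
,,,,,,
k=5  ,,,,,,
,,,,,,
,,@@,,
,,@,>,
,,,,,,
,,,,,,
,,,,,,
k=6  ,,,,,,
,,,,,,
,,@@,,
,,@,@,
,,,,v,
,,,,,,
,,,,,,
k=7  ,,,,,,
,,,,,,
,,@@,,
,,@,@,
,,,<@,
,,,,,,
,,,,,,

west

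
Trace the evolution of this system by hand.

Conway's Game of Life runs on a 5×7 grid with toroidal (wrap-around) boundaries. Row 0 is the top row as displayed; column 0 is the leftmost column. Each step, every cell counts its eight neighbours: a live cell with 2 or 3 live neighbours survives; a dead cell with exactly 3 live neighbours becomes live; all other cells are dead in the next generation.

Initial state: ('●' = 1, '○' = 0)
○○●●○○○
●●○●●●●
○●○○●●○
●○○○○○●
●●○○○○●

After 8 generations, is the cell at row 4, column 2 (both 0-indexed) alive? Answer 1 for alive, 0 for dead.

1

t=0: ○○●●○○○
●●○●●●●
○●○○●●○
●○○○○○●
●●○○○○●
t=1: ○○○●○○○
●●○○○○●
○●●●○○○
○○○○○○○
○●●○○○●
t=2: ○○○○○○●
●●○●○○○
○●●○○○○
●○○●○○○
○○●○○○○
t=3: ●●●○○○○
●●○○○○○
○○○●○○○
○○○●○○○
○○○○○○○
t=4: ●○●○○○○
●○○○○○○
○○●○○○○
○○○○○○○
○●●○○○○
t=5: ●○●○○○○
○○○○○○○
○○○○○○○
○●●○○○○
○●●○○○○
t=6: ○○●○○○○
○○○○○○○
○○○○○○○
○●●○○○○
●○○●○○○
t=7: ○○○○○○○
○○○○○○○
○○○○○○○
○●●○○○○
○○○●○○○
t=8: ○○○○○○○
○○○○○○○
○○○○○○○
○○●○○○○
○○●○○○○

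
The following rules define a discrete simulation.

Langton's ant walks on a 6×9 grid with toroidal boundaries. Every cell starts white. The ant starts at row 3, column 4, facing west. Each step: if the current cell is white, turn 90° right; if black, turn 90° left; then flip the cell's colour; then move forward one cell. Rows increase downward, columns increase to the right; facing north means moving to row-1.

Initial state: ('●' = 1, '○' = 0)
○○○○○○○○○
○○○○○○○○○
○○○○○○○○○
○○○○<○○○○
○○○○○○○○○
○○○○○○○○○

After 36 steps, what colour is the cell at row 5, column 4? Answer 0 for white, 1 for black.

k=0  ○○○○○○○○○
○○○○○○○○○
○○○○○○○○○
○○○○<○○○○
○○○○○○○○○
○○○○○○○○○
k=1  ○○○○○○○○○
○○○○○○○○○
○○○○^○○○○
○○○○●○○○○
○○○○○○○○○
○○○○○○○○○
k=2  ○○○○○○○○○
○○○○○○○○○
○○○○●>○○○
○○○○●○○○○
○○○○○○○○○
○○○○○○○○○
k=3  ○○○○○○○○○
○○○○○○○○○
○○○○●●○○○
○○○○●v○○○
○○○○○○○○○
○○○○○○○○○
k=4  ○○○○○○○○○
○○○○○○○○○
○○○○●●○○○
○○○○<●○○○
○○○○○○○○○
○○○○○○○○○
k=5  ○○○○○○○○○
○○○○○○○○○
○○○○●●○○○
○○○○○●○○○
○○○○v○○○○
○○○○○○○○○
k=6  ○○○○○○○○○
○○○○○○○○○
○○○○●●○○○
○○○○○●○○○
○○○<●○○○○
○○○○○○○○○
k=7  ○○○○○○○○○
○○○○○○○○○
○○○○●●○○○
○○○^○●○○○
○○○●●○○○○
○○○○○○○○○
k=8  ○○○○○○○○○
○○○○○○○○○
○○○○●●○○○
○○○●>●○○○
○○○●●○○○○
○○○○○○○○○
k=9  ○○○○○○○○○
○○○○○○○○○
○○○○●●○○○
○○○●●●○○○
○○○●v○○○○
○○○○○○○○○
k=10  ○○○○○○○○○
○○○○○○○○○
○○○○●●○○○
○○○●●●○○○
○○○●○>○○○
○○○○○○○○○
k=11  ○○○○○○○○○
○○○○○○○○○
○○○○●●○○○
○○○●●●○○○
○○○●○●○○○
○○○○○v○○○
k=12  ○○○○○○○○○
○○○○○○○○○
○○○○●●○○○
○○○●●●○○○
○○○●○●○○○
○○○○<●○○○
k=13  ○○○○○○○○○
○○○○○○○○○
○○○○●●○○○
○○○●●●○○○
○○○●^●○○○
○○○○●●○○○
k=14  ○○○○○○○○○
○○○○○○○○○
○○○○●●○○○
○○○●●●○○○
○○○●●>○○○
○○○○●●○○○
k=15  ○○○○○○○○○
○○○○○○○○○
○○○○●●○○○
○○○●●^○○○
○○○●●○○○○
○○○○●●○○○
k=16  ○○○○○○○○○
○○○○○○○○○
○○○○●●○○○
○○○●<○○○○
○○○●●○○○○
○○○○●●○○○
k=17  ○○○○○○○○○
○○○○○○○○○
○○○○●●○○○
○○○●○○○○○
○○○●v○○○○
○○○○●●○○○
k=18  ○○○○○○○○○
○○○○○○○○○
○○○○●●○○○
○○○●○○○○○
○○○●○>○○○
○○○○●●○○○
k=19  ○○○○○○○○○
○○○○○○○○○
○○○○●●○○○
○○○●○○○○○
○○○●○●○○○
○○○○●v○○○
k=20  ○○○○○○○○○
○○○○○○○○○
○○○○●●○○○
○○○●○○○○○
○○○●○●○○○
○○○○●○>○○
k=21  ○○○○○○v○○
○○○○○○○○○
○○○○●●○○○
○○○●○○○○○
○○○●○●○○○
○○○○●○●○○
k=22  ○○○○○<●○○
○○○○○○○○○
○○○○●●○○○
○○○●○○○○○
○○○●○●○○○
○○○○●○●○○
k=23  ○○○○○●●○○
○○○○○○○○○
○○○○●●○○○
○○○●○○○○○
○○○●○●○○○
○○○○●^●○○
k=24  ○○○○○●●○○
○○○○○○○○○
○○○○●●○○○
○○○●○○○○○
○○○●○●○○○
○○○○●●>○○
k=25  ○○○○○●●○○
○○○○○○○○○
○○○○●●○○○
○○○●○○○○○
○○○●○●^○○
○○○○●●○○○
k=26  ○○○○○●●○○
○○○○○○○○○
○○○○●●○○○
○○○●○○○○○
○○○●○●●>○
○○○○●●○○○
k=27  ○○○○○●●○○
○○○○○○○○○
○○○○●●○○○
○○○●○○○○○
○○○●○●●●○
○○○○●●○v○
k=28  ○○○○○●●○○
○○○○○○○○○
○○○○●●○○○
○○○●○○○○○
○○○●○●●●○
○○○○●●<●○
k=29  ○○○○○●●○○
○○○○○○○○○
○○○○●●○○○
○○○●○○○○○
○○○●○●^●○
○○○○●●●●○
k=30  ○○○○○●●○○
○○○○○○○○○
○○○○●●○○○
○○○●○○○○○
○○○●○<○●○
○○○○●●●●○
k=31  ○○○○○●●○○
○○○○○○○○○
○○○○●●○○○
○○○●○○○○○
○○○●○○○●○
○○○○●v●●○
k=32  ○○○○○●●○○
○○○○○○○○○
○○○○●●○○○
○○○●○○○○○
○○○●○○○●○
○○○○●○>●○
k=33  ○○○○○●●○○
○○○○○○○○○
○○○○●●○○○
○○○●○○○○○
○○○●○○^●○
○○○○●○○●○
k=34  ○○○○○●●○○
○○○○○○○○○
○○○○●●○○○
○○○●○○○○○
○○○●○○●>○
○○○○●○○●○
k=35  ○○○○○●●○○
○○○○○○○○○
○○○○●●○○○
○○○●○○○^○
○○○●○○●○○
○○○○●○○●○
k=36  ○○○○○●●○○
○○○○○○○○○
○○○○●●○○○
○○○●○○○●>
○○○●○○●○○
○○○○●○○●○

1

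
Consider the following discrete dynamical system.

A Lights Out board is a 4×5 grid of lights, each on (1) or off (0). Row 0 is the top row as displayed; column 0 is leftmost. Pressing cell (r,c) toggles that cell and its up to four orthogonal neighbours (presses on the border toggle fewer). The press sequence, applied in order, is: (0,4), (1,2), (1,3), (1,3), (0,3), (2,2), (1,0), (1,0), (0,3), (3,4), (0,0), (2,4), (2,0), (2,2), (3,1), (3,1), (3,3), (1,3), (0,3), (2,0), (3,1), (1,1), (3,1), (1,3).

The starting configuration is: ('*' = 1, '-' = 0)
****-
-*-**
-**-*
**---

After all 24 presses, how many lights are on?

11

gen 0: ****-
-*-**
-**-*
**---
gen 1: ***-*
-*-*-
-**-*
**---
gen 2: **--*
--*--
-*--*
**---
gen 3: **-**
---**
-*-**
**---
gen 4: **--*
--*--
-*--*
**---
gen 5: ****-
--**-
-*--*
**---
gen 6: ****-
---*-
--***
***--
gen 7: -***-
**-*-
*-***
***--
gen 8: ****-
---*-
--***
***--
gen 9: **--*
-----
--***
***--
gen 10: **--*
-----
--**-
*****
gen 11: ----*
*----
--**-
*****
gen 12: ----*
*---*
--*-*
****-
gen 13: ----*
----*
***-*
-***-
gen 14: ----*
--*-*
*--**
-*-*-
gen 15: ----*
--*-*
**-**
*-**-
gen 16: ----*
--*-*
*--**
-*-*-
gen 17: ----*
--*-*
*---*
-**-*
gen 18: ---**
---*-
*--**
-**-*
gen 19: --*--
-----
*--**
-**-*
gen 20: --*--
*----
-*-**
***-*
gen 21: --*--
*----
---**
----*
gen 22: -**--
-**--
-*-**
----*
gen 23: -**--
-**--
---**
***-*
gen 24: -***-
-*-**
----*
***-*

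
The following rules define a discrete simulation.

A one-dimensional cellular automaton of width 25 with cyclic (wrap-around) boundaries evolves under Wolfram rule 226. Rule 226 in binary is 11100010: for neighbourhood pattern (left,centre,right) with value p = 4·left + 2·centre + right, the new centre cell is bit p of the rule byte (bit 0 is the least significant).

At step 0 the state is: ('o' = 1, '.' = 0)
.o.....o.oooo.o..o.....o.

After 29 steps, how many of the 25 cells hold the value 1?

k=0  .o.....o.oooo.o..o.....o.
k=1  o.....o.o.oooo..o.....o..
k=2  .....o.o.o.ooo.o.....o..o
k=3  ....o.o.o.o.ooo.....o..o.
k=4  ...o.o.o.o.o.oo....o..o..
k=5  ..o.o.o.o.o.o.o...o..o...
k=6  .o.o.o.o.o.o.o...o..o....
k=7  o.o.o.o.o.o.o...o..o.....
k=8  .o.o.o.o.o.o...o..o.....o
k=9  o.o.o.o.o.o...o..o.....o.
k=10  .o.o.o.o.o...o..o.....o.o
k=11  o.o.o.o.o...o..o.....o.o.
k=12  .o.o.o.o...o..o.....o.o.o
k=13  o.o.o.o...o..o.....o.o.o.
k=14  .o.o.o...o..o.....o.o.o.o
k=15  o.o.o...o..o.....o.o.o.o.
k=16  .o.o...o..o.....o.o.o.o.o
k=17  o.o...o..o.....o.o.o.o.o.
k=18  .o...o..o.....o.o.o.o.o.o
k=19  o...o..o.....o.o.o.o.o.o.
k=20  ...o..o.....o.o.o.o.o.o.o
k=21  ..o..o.....o.o.o.o.o.o.o.
k=22  .o..o.....o.o.o.o.o.o.o..
k=23  o..o.....o.o.o.o.o.o.o...
k=24  ..o.....o.o.o.o.o.o.o...o
k=25  .o.....o.o.o.o.o.o.o...o.
k=26  o.....o.o.o.o.o.o.o...o..
k=27  .....o.o.o.o.o.o.o...o..o
k=28  ....o.o.o.o.o.o.o...o..o.
k=29  ...o.o.o.o.o.o.o...o..o..

9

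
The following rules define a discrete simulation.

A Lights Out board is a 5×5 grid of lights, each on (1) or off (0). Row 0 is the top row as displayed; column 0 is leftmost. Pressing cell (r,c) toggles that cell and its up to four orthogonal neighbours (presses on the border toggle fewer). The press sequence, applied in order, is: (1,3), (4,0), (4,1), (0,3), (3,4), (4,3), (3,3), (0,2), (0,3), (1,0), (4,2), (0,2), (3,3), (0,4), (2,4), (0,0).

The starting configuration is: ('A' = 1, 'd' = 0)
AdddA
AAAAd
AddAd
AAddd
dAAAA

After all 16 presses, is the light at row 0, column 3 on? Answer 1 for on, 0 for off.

0

k=0  AdddA
AAAAd
AddAd
AAddd
dAAAA
k=1  AddAA
AAddA
Adddd
AAddd
dAAAA
k=2  AddAA
AAddA
Adddd
dAddd
AdAAA
k=3  AddAA
AAddA
Adddd
ddddd
dAdAA
k=4  AdAdd
AAdAA
Adddd
ddddd
dAdAA
k=5  AdAdd
AAdAA
AdddA
dddAA
dAdAd
k=6  AdAdd
AAdAA
AdddA
ddddA
dAAdA
k=7  AdAdd
AAdAA
AddAA
ddAAd
dAAAA
k=8  AAdAd
AAAAA
AddAA
ddAAd
dAAAA
k=9  AAAdA
AAAdA
AddAA
ddAAd
dAAAA
k=10  dAAdA
ddAdA
dddAA
ddAAd
dAAAA
k=11  dAAdA
ddAdA
dddAA
dddAd
ddddA
k=12  dddAA
ddddA
dddAA
dddAd
ddddA
k=13  dddAA
ddddA
ddddA
ddAdA
dddAA
k=14  ddddd
ddddd
ddddA
ddAdA
dddAA
k=15  ddddd
ddddA
dddAd
ddAdd
dddAA
k=16  AAddd
AdddA
dddAd
ddAdd
dddAA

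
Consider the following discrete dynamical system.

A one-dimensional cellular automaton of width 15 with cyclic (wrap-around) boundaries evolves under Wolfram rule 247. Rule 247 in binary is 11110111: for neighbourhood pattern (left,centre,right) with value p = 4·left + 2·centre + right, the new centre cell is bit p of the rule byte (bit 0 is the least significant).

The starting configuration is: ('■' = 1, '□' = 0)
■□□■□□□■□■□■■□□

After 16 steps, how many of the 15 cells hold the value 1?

k=0  ■□□■□□□■□■□■■□□
k=1  ■■■■■■■■■■■□■■■
k=2  ■■■■■■■■■■■■□■■
k=3  ■■■■■■■■■■■■■□■
k=4  ■■■■■■■■■■■■■■□
k=5  □■■■■■■■■■■■■■■
k=6  ■□■■■■■■■■■■■■■
k=7  ■■□■■■■■■■■■■■■
k=8  ■■■□■■■■■■■■■■■
k=9  ■■■■□■■■■■■■■■■
k=10  ■■■■■□■■■■■■■■■
k=11  ■■■■■■□■■■■■■■■
k=12  ■■■■■■■□■■■■■■■
k=13  ■■■■■■■■□■■■■■■
k=14  ■■■■■■■■■□■■■■■
k=15  ■■■■■■■■■■□■■■■
k=16  ■■■■■■■■■■■□■■■

14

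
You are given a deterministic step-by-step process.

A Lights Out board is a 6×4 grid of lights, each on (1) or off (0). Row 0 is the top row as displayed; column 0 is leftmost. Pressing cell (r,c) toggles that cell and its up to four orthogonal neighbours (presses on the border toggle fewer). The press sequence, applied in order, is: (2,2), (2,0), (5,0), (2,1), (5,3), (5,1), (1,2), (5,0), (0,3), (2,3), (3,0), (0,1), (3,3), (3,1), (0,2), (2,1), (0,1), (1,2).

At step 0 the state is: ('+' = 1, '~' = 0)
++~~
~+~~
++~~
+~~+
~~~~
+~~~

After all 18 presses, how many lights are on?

10

0) ++~~
~+~~
++~~
+~~+
~~~~
+~~~
1) ++~~
~++~
+~++
+~++
~~~~
+~~~
2) ++~~
+++~
~+++
~~++
~~~~
+~~~
3) ++~~
+++~
~+++
~~++
+~~~
~+~~
4) ++~~
+~+~
+~~+
~+++
+~~~
~+~~
5) ++~~
+~+~
+~~+
~+++
+~~+
~+++
6) ++~~
+~+~
+~~+
~+++
++~+
+~~+
7) +++~
++~+
+~++
~+++
++~+
+~~+
8) +++~
++~+
+~++
~+++
~+~+
~+~+
9) ++~+
++~~
+~++
~+++
~+~+
~+~+
10) ++~+
++~+
+~~~
~++~
~+~+
~+~+
11) ++~+
++~+
~~~~
+~+~
++~+
~+~+
12) ~~++
+~~+
~~~~
+~+~
++~+
~+~+
13) ~~++
+~~+
~~~+
+~~+
++~~
~+~+
14) ~~++
+~~+
~+~+
~+++
+~~~
~+~+
15) ~+~~
+~++
~+~+
~+++
+~~~
~+~+
16) ~+~~
++++
+~++
~~++
+~~~
~+~+
17) +~+~
+~++
+~++
~~++
+~~~
~+~+
18) +~~~
++~~
+~~+
~~++
+~~~
~+~+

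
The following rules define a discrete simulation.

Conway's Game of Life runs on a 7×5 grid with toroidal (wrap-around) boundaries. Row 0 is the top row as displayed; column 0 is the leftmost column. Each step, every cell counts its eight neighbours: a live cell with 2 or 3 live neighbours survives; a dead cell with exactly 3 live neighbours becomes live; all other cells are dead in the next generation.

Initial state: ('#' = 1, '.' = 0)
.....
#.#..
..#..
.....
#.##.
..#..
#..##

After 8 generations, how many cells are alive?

t=0: .....
#.#..
..#..
.....
#.##.
..#..
#..##
t=1: ##.#.
.#...
.#...
.###.
.###.
#.#..
...##
t=2: ##.#.
.#...
##...
#..#.
#...#
#....
...#.
t=3: ##..#
....#
###.#
.....
##...
#....
###..
t=4: ..###
..#..
##.##
..#.#
##...
..#.#
..#..
t=5: .##..
.....
##..#
..#..
###.#
#.##.
.##.#
t=6: ####.
..#..
##...
..#..
#...#
.....
....#
t=7: #####
...##
.##..
....#
.....
#...#
#####
t=8: .....
.....
#.#.#
.....
#...#
..#..
.....

6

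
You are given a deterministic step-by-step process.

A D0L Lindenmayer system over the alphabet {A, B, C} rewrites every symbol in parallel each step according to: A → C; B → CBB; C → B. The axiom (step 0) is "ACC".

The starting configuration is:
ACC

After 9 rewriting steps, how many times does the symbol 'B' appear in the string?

gen 0: ACC
gen 1: CBB
gen 2: BCBBCBB
gen 3: CBBBCBBCBBBCBBCBB
gen 4: BCBBCBBCBBBCBBCBBBCBBCBBCBBBCBBCBBBCBBCBB
gen 5: CBBBCBBCBBBCBBCBBBCBBCBBCBBBCBBCBBBCBBCBBCBBBCBBCBBBCBBCBBBCBBCBBCBBBCBBCBBBCBBCBBCBBBCBBCBBBCBBCBB
gen 6: BCBBCBBCBBBCBBCBBBCBBCBBCBBBCBBCBBBCBBCBBCBBBCBBCBBBCBBCBB…CBBBCBBCBBBCBBCBBBCBBCBBCBBBCBBCBBBCBBCBBCBBBCBBCBBBCBBCBB  (len 239)
gen 7: CBBBCBBCBBBCBBCBBBCBBCBBCBBBCBBCBBBCBBCBBCBBBCBBCBBBCBBCBB…CBBBCBBCBBBCBBCBBBCBBCBBCBBBCBBCBBBCBBCBBCBBBCBBCBBBCBBCBB  (len 577)
gen 8: BCBBCBBCBBBCBBCBBBCBBCBBCBBBCBBCBBBCBBCBBCBBBCBBCBBBCBBCBB…CBBBCBBCBBBCBBCBBBCBBCBBCBBBCBBCBBBCBBCBBCBBBCBBCBBBCBBCBB  (len 1393)
gen 9: CBBBCBBCBBBCBBCBBBCBBCBBCBBBCBBCBBBCBBCBBCBBBCBBCBBBCBBCBB…CBBBCBBCBBBCBBCBBBCBBCBBCBBBCBBCBBBCBBCBBCBBBCBBCBBBCBBCBB  (len 3363)

2378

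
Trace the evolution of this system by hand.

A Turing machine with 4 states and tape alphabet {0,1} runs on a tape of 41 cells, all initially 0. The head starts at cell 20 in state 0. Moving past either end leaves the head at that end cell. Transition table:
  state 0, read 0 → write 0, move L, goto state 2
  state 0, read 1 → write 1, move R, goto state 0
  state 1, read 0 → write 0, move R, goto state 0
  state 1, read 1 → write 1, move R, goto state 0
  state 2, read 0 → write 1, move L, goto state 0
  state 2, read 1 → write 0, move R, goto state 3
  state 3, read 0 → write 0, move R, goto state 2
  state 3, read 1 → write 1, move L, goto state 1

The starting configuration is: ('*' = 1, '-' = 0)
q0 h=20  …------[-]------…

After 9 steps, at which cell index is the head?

11

step 0: q0 h=20  …------[-]------…
step 1: q2 h=19  …------[-]------…
step 2: q0 h=18  …------[-]*-----…
step 3: q2 h=17  …------[-]-*----…
step 4: q0 h=16  …------[-]*-*---…
step 5: q2 h=15  …------[-]-*-*--…
step 6: q0 h=14  …------[-]*-*-*-…
step 7: q2 h=13  …------[-]-*-*-*…
step 8: q0 h=12  …------[-]*-*-*-…
step 9: q2 h=11  …------[-]-*-*-*…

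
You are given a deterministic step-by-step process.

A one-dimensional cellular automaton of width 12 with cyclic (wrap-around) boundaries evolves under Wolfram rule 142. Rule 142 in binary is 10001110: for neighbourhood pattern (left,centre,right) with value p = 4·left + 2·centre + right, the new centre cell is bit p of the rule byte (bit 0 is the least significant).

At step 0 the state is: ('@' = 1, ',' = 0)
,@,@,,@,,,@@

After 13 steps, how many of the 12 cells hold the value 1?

step 0: ,@,@,,@,,,@@
step 1: ,@,@,@@,,@@,
step 2: @@,@,@,,@@,,
step 3: @,,@,@,@@,,@
step 4: ,,@@,@,@,,@@
step 5: ,@@,,@,@,@@,
step 6: @@,,@@,@,@,,
step 7: @,,@@,,@,@,@
step 8: ,,@@,,@@,@,@
step 9: ,@@,,@@,,@,@
step 10: ,@,,@@,,@@,@
step 11: ,@,@@,,@@,,@
step 12: ,@,@,,@@,,@@
step 13: ,@,@,@@,,@@,

6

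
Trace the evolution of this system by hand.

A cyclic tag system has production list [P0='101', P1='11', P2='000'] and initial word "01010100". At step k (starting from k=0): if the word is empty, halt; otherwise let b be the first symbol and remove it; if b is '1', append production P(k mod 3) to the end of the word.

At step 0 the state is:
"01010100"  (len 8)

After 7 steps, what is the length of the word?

9

k=0  "01010100"  (len 8)
k=1  "1010100"  (len 7)
k=2  "01010011"  (len 8)
k=3  "1010011"  (len 7)
k=4  "010011101"  (len 9)
k=5  "10011101"  (len 8)
k=6  "0011101000"  (len 10)
k=7  "011101000"  (len 9)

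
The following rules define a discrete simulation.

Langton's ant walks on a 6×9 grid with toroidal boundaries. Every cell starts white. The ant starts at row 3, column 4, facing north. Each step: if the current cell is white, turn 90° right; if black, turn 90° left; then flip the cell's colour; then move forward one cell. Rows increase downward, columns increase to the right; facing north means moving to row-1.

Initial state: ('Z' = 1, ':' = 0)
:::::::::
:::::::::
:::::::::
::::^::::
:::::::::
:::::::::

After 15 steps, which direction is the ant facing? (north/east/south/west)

east

t=0: :::::::::
:::::::::
:::::::::
::::^::::
:::::::::
:::::::::
t=1: :::::::::
:::::::::
:::::::::
::::Z>:::
:::::::::
:::::::::
t=2: :::::::::
:::::::::
:::::::::
::::ZZ:::
:::::v:::
:::::::::
t=3: :::::::::
:::::::::
:::::::::
::::ZZ:::
::::<Z:::
:::::::::
t=4: :::::::::
:::::::::
:::::::::
::::^Z:::
::::ZZ:::
:::::::::
t=5: :::::::::
:::::::::
:::::::::
:::<:Z:::
::::ZZ:::
:::::::::
t=6: :::::::::
:::::::::
:::^:::::
:::Z:Z:::
::::ZZ:::
:::::::::
t=7: :::::::::
:::::::::
:::Z>::::
:::Z:Z:::
::::ZZ:::
:::::::::
t=8: :::::::::
:::::::::
:::ZZ::::
:::ZvZ:::
::::ZZ:::
:::::::::
t=9: :::::::::
:::::::::
:::ZZ::::
:::<ZZ:::
::::ZZ:::
:::::::::
t=10: :::::::::
:::::::::
:::ZZ::::
::::ZZ:::
:::vZZ:::
:::::::::
t=11: :::::::::
:::::::::
:::ZZ::::
::::ZZ:::
::<ZZZ:::
:::::::::
t=12: :::::::::
:::::::::
:::ZZ::::
::^:ZZ:::
::ZZZZ:::
:::::::::
t=13: :::::::::
:::::::::
:::ZZ::::
::Z>ZZ:::
::ZZZZ:::
:::::::::
t=14: :::::::::
:::::::::
:::ZZ::::
::ZZZZ:::
::ZvZZ:::
:::::::::
t=15: :::::::::
:::::::::
:::ZZ::::
::ZZZZ:::
::Z:>Z:::
:::::::::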